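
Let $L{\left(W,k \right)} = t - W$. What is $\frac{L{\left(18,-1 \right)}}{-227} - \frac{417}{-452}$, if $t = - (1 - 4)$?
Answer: $\frac{101439}{102604} \approx 0.98865$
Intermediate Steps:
$t = 3$ ($t = \left(-1\right) \left(-3\right) = 3$)
$L{\left(W,k \right)} = 3 - W$
$\frac{L{\left(18,-1 \right)}}{-227} - \frac{417}{-452} = \frac{3 - 18}{-227} - \frac{417}{-452} = \left(3 - 18\right) \left(- \frac{1}{227}\right) - - \frac{417}{452} = \left(-15\right) \left(- \frac{1}{227}\right) + \frac{417}{452} = \frac{15}{227} + \frac{417}{452} = \frac{101439}{102604}$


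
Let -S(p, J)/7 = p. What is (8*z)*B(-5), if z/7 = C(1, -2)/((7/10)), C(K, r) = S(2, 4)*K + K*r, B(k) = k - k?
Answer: 0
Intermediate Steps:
S(p, J) = -7*p
B(k) = 0
C(K, r) = -14*K + K*r (C(K, r) = (-7*2)*K + K*r = -14*K + K*r)
z = -160 (z = 7*((1*(-14 - 2))/((7/10))) = 7*((1*(-16))/((7*(⅒)))) = 7*(-16/7/10) = 7*(-16*10/7) = 7*(-160/7) = -160)
(8*z)*B(-5) = (8*(-160))*0 = -1280*0 = 0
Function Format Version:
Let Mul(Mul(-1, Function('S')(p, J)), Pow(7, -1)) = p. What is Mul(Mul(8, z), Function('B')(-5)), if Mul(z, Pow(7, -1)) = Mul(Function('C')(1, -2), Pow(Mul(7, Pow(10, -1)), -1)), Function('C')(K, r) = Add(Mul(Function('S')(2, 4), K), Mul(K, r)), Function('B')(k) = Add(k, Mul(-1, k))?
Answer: 0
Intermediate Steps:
Function('S')(p, J) = Mul(-7, p)
Function('B')(k) = 0
Function('C')(K, r) = Add(Mul(-14, K), Mul(K, r)) (Function('C')(K, r) = Add(Mul(Mul(-7, 2), K), Mul(K, r)) = Add(Mul(-14, K), Mul(K, r)))
z = -160 (z = Mul(7, Mul(Mul(1, Add(-14, -2)), Pow(Mul(7, Pow(10, -1)), -1))) = Mul(7, Mul(Mul(1, -16), Pow(Mul(7, Rational(1, 10)), -1))) = Mul(7, Mul(-16, Pow(Rational(7, 10), -1))) = Mul(7, Mul(-16, Rational(10, 7))) = Mul(7, Rational(-160, 7)) = -160)
Mul(Mul(8, z), Function('B')(-5)) = Mul(Mul(8, -160), 0) = Mul(-1280, 0) = 0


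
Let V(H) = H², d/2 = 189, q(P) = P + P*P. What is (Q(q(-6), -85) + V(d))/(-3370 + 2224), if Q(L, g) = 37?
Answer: -142921/1146 ≈ -124.71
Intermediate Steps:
q(P) = P + P²
d = 378 (d = 2*189 = 378)
(Q(q(-6), -85) + V(d))/(-3370 + 2224) = (37 + 378²)/(-3370 + 2224) = (37 + 142884)/(-1146) = 142921*(-1/1146) = -142921/1146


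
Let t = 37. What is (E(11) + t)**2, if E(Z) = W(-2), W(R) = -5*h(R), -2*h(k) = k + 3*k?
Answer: 289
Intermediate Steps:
h(k) = -2*k (h(k) = -(k + 3*k)/2 = -2*k)
W(R) = 10*R (W(R) = -(-10)*R = 10*R)
E(Z) = -20 (E(Z) = 10*(-2) = -20)
(E(11) + t)**2 = (-20 + 37)**2 = 17**2 = 289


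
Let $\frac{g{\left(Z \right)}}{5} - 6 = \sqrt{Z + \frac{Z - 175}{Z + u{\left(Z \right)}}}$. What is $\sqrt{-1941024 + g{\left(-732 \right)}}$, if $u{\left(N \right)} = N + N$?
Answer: $\frac{\sqrt{-260007792264 + 1830 i \sqrt{98000465}}}{366} \approx 0.048536 + 1393.2 i$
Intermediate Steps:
$u{\left(N \right)} = 2 N$
$g{\left(Z \right)} = 30 + 5 \sqrt{Z + \frac{-175 + Z}{3 Z}}$ ($g{\left(Z \right)} = 30 + 5 \sqrt{Z + \frac{Z - 175}{Z + 2 Z}} = 30 + 5 \sqrt{Z + \frac{-175 + Z}{3 Z}}$)
$\sqrt{-1941024 + g{\left(-732 \right)}} = \sqrt{-1941024 + \left(30 + \frac{5 \sqrt{3 - \frac{525}{-732} + 9 \left(-732\right)}}{3}\right)} = \sqrt{-1941024 + \left(30 + \frac{5 \sqrt{3 - - \frac{175}{244} - 6588}}{3}\right)} = \sqrt{-1941024 + \left(30 + \frac{5 \sqrt{3 + \frac{175}{244} - 6588}}{3}\right)} = \sqrt{-1941024 + \left(30 + \frac{5 \sqrt{- \frac{1606565}{244}}}{3}\right)} = \sqrt{-1941024 + \left(30 + \frac{5 \frac{i \sqrt{98000465}}{122}}{3}\right)} = \sqrt{-1941024 + \left(30 + \frac{5 i \sqrt{98000465}}{366}\right)} = \sqrt{-1940994 + \frac{5 i \sqrt{98000465}}{366}}$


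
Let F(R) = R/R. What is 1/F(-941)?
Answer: 1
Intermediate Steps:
F(R) = 1
1/F(-941) = 1/1 = 1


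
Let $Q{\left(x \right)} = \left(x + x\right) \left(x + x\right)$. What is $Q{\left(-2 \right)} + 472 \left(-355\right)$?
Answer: $-167544$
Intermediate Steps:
$Q{\left(x \right)} = 4 x^{2}$ ($Q{\left(x \right)} = 2 x 2 x = 4 x^{2}$)
$Q{\left(-2 \right)} + 472 \left(-355\right) = 4 \left(-2\right)^{2} + 472 \left(-355\right) = 4 \cdot 4 - 167560 = 16 - 167560 = -167544$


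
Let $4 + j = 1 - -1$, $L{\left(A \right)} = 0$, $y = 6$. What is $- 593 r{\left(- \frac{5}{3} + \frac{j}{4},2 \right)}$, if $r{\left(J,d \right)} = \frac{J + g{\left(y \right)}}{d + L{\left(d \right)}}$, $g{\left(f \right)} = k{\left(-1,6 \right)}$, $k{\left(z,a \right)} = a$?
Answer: $- \frac{13639}{12} \approx -1136.6$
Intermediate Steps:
$j = -2$ ($j = -4 + \left(1 - -1\right) = -4 + \left(1 + 1\right) = -4 + 2 = -2$)
$g{\left(f \right)} = 6$
$r{\left(J,d \right)} = \frac{6 + J}{d}$ ($r{\left(J,d \right)} = \frac{J + 6}{d + 0} = \frac{6 + J}{d}$)
$- 593 r{\left(- \frac{5}{3} + \frac{j}{4},2 \right)} = - 593 \frac{6 - \left(\frac{1}{2} + \frac{5}{3}\right)}{2} = - 593 \frac{6 - \frac{13}{6}}{2} = - 593 \cdot \frac{1}{2} \cdot \frac{23}{6} = \left(-593\right) \frac{23}{12} = - \frac{13639}{12}$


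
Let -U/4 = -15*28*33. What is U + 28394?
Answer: 83834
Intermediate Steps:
U = 55440 (U = -4*(-15*28)*33 = -(-1680)*33 = -4*(-13860) = 55440)
U + 28394 = 55440 + 28394 = 83834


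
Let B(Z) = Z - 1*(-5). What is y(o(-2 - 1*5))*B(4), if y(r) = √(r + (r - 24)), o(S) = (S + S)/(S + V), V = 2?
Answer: 18*I*√115/5 ≈ 38.606*I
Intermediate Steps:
B(Z) = 5 + Z (B(Z) = Z + 5 = 5 + Z)
o(S) = 2*S/(2 + S) (o(S) = (S + S)/(S + 2) = (2*S)/(2 + S) = 2*S/(2 + S))
y(r) = √(-24 + 2*r) (y(r) = √(r + (-24 + r)) = √(-24 + 2*r))
y(o(-2 - 1*5))*B(4) = √(-24 + 2*(2*(-2 - 1*5)/(2 + (-2 - 1*5))))*(5 + 4) = √(-24 + 2*(2*(-2 - 5)/(2 + (-2 - 5))))*9 = √(-24 + 2*(2*(-7)/(2 - 7)))*9 = √(-24 + 2*(2*(-7)/(-5)))*9 = √(-24 + 2*(2*(-7)*(-⅕)))*9 = √(-24 + 2*(14/5))*9 = √(-24 + 28/5)*9 = √(-92/5)*9 = (2*I*√115/5)*9 = 18*I*√115/5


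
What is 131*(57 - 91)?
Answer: -4454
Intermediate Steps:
131*(57 - 91) = 131*(-34) = -4454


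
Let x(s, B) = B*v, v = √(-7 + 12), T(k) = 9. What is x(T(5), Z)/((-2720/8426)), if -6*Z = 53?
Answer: 223289*√5/8160 ≈ 61.187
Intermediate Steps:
Z = -53/6 (Z = -⅙*53 = -53/6 ≈ -8.8333)
v = √5 ≈ 2.2361
x(s, B) = B*√5
x(T(5), Z)/((-2720/8426)) = (-53*√5/6)/((-2720/8426)) = (-53*√5/6)/((-2720*1/8426)) = (-53*√5/6)/(-1360/4213) = -53*√5/6*(-4213/1360) = 223289*√5/8160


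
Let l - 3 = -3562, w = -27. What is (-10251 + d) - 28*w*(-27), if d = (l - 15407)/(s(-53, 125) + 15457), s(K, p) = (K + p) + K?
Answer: -237279777/7738 ≈ -30664.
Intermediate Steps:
s(K, p) = p + 2*K
l = -3559 (l = 3 - 3562 = -3559)
d = -9483/7738 (d = (-3559 - 15407)/((125 + 2*(-53)) + 15457) = -18966/((125 - 106) + 15457) = -18966/(19 + 15457) = -18966/15476 = -18966*1/15476 = -9483/7738 ≈ -1.2255)
(-10251 + d) - 28*w*(-27) = (-10251 - 9483/7738) - 28*(-27)*(-27) = -79331721/7738 + 756*(-27) = -79331721/7738 - 20412 = -237279777/7738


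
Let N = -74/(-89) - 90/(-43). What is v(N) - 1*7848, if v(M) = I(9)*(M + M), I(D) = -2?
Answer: -30079064/3827 ≈ -7859.7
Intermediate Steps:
N = 11192/3827 (N = -74*(-1/89) - 90*(-1/43) = 74/89 + 90/43 = 11192/3827 ≈ 2.9245)
v(M) = -4*M (v(M) = -2*(M + M) = -4*M)
v(N) - 1*7848 = -4*11192/3827 - 1*7848 = -44768/3827 - 7848 = -30079064/3827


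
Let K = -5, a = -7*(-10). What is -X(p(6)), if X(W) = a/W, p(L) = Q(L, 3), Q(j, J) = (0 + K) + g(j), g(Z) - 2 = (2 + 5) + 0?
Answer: -35/2 ≈ -17.500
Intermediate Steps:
a = 70
g(Z) = 9 (g(Z) = 2 + ((2 + 5) + 0) = 2 + (7 + 0) = 2 + 7 = 9)
Q(j, J) = 4 (Q(j, J) = (0 - 5) + 9 = -5 + 9 = 4)
p(L) = 4
X(W) = 70/W
-X(p(6)) = -70/4 = -1*35/2 = -35/2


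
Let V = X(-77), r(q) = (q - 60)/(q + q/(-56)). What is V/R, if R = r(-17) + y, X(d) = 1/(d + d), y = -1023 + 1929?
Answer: -85/11919908 ≈ -7.1309e-6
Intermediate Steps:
r(q) = 56*(-60 + q)/(55*q) (r(q) = (-60 + q)/(q + q*(-1/56)) = (-60 + q)/(q - q/56) = (-60 + q)/((55*q/56)) = (-60 + q)*(56/(55*q)) = 56*(-60 + q)/(55*q))
y = 906
X(d) = 1/(2*d)
V = -1/154 (V = (½)/(-77) = (½)*(-1/77) = -1/154 ≈ -0.0064935)
R = 77402/85 (R = (56/55)*(-60 - 17)/(-17) + 906 = (56/55)*(-1/17)*(-77) + 906 = 392/85 + 906 = 77402/85 ≈ 910.61)
V/R = -1/(154*77402/85) = -1/154*85/77402 = -85/11919908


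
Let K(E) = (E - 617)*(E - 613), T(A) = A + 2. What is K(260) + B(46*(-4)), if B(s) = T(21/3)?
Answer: 126030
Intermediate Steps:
T(A) = 2 + A
B(s) = 9 (B(s) = 2 + 21/3 = 2 + 21*(⅓) = 2 + 7 = 9)
K(E) = (-617 + E)*(-613 + E)
K(260) + B(46*(-4)) = (378221 + 260² - 1230*260) + 9 = (378221 + 67600 - 319800) + 9 = 126021 + 9 = 126030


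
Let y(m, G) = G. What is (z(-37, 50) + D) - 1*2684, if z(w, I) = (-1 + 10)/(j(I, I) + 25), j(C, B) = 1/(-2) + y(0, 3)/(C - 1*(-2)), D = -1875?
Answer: -5821375/1277 ≈ -4558.6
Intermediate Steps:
j(C, B) = -½ + 3/(2 + C) (j(C, B) = 1/(-2) + 3/(C - 1*(-2)) = 1*(-½) + 3/(C + 2) = -½ + 3/(2 + C))
z(w, I) = 9/(25 + (4 - I)/(2*(2 + I))) (z(w, I) = (-1 + 10)/((4 - I)/(2*(2 + I)) + 25) = 9/(25 + (4 - I)/(2*(2 + I))))
(z(-37, 50) + D) - 1*2684 = (18*(2 + 50)/(104 + 49*50) - 1875) - 1*2684 = (18*52/(104 + 2450) - 1875) - 2684 = (18*52/2554 - 1875) - 2684 = (18*(1/2554)*52 - 1875) - 2684 = (468/1277 - 1875) - 2684 = -2393907/1277 - 2684 = -5821375/1277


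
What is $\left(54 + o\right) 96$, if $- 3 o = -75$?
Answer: $7584$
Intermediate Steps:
$o = 25$ ($o = \left(- \frac{1}{3}\right) \left(-75\right) = 25$)
$\left(54 + o\right) 96 = \left(54 + 25\right) 96 = 79 \cdot 96 = 7584$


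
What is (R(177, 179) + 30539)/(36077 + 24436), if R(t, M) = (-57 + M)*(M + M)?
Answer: 74215/60513 ≈ 1.2264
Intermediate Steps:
R(t, M) = 2*M*(-57 + M) (R(t, M) = (-57 + M)*(2*M) = 2*M*(-57 + M))
(R(177, 179) + 30539)/(36077 + 24436) = (2*179*(-57 + 179) + 30539)/(36077 + 24436) = (2*179*122 + 30539)/60513 = (43676 + 30539)*(1/60513) = 74215*(1/60513) = 74215/60513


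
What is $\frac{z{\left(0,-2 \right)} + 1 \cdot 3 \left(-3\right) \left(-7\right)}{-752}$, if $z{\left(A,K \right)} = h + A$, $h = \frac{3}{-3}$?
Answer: $- \frac{31}{376} \approx -0.082447$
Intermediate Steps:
$h = -1$ ($h = 3 \left(- \frac{1}{3}\right) = -1$)
$z{\left(A,K \right)} = -1 + A$
$\frac{z{\left(0,-2 \right)} + 1 \cdot 3 \left(-3\right) \left(-7\right)}{-752} = \frac{\left(-1 + 0\right) + 1 \cdot 3 \left(-3\right) \left(-7\right)}{-752} = \left(-1 + 3 \left(-3\right) \left(-7\right)\right) \left(- \frac{1}{752}\right) = \left(-1 - -63\right) \left(- \frac{1}{752}\right) = \left(-1 + 63\right) \left(- \frac{1}{752}\right) = 62 \left(- \frac{1}{752}\right) = - \frac{31}{376}$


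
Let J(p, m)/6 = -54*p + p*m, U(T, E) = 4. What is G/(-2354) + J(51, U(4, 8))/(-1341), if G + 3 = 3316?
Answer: 3508163/350746 ≈ 10.002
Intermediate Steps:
G = 3313 (G = -3 + 3316 = 3313)
J(p, m) = -324*p + 6*m*p (J(p, m) = 6*(-54*p + p*m) = 6*(-54*p + m*p) = -324*p + 6*m*p)
G/(-2354) + J(51, U(4, 8))/(-1341) = 3313/(-2354) + (6*51*(-54 + 4))/(-1341) = 3313*(-1/2354) + (6*51*(-50))*(-1/1341) = -3313/2354 - 15300*(-1/1341) = -3313/2354 + 1700/149 = 3508163/350746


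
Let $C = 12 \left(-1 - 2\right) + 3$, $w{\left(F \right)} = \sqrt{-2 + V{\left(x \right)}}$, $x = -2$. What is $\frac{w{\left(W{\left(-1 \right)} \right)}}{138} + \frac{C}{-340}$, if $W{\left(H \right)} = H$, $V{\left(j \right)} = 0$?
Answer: $\frac{33}{340} + \frac{i \sqrt{2}}{138} \approx 0.097059 + 0.010248 i$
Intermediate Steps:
$w{\left(F \right)} = i \sqrt{2}$ ($w{\left(F \right)} = \sqrt{-2 + 0} = \sqrt{-2} = i \sqrt{2}$)
$C = -33$ ($C = 12 \left(-3\right) + 3 = -36 + 3 = -33$)
$\frac{w{\left(W{\left(-1 \right)} \right)}}{138} + \frac{C}{-340} = \frac{i \sqrt{2}}{138} - \frac{33}{-340} = i \sqrt{2} \cdot \frac{1}{138} - - \frac{33}{340} = \frac{i \sqrt{2}}{138} + \frac{33}{340} = \frac{33}{340} + \frac{i \sqrt{2}}{138}$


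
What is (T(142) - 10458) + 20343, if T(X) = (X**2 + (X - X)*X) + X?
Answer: 30191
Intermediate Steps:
T(X) = X + X**2 (T(X) = (X**2 + 0*X) + X = (X**2 + 0) + X = X**2 + X = X + X**2)
(T(142) - 10458) + 20343 = (142*(1 + 142) - 10458) + 20343 = (142*143 - 10458) + 20343 = (20306 - 10458) + 20343 = 9848 + 20343 = 30191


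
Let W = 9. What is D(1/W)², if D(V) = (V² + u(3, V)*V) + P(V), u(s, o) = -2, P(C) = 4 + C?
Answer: 99856/6561 ≈ 15.220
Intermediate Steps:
D(V) = 4 + V² - V (D(V) = (V² - 2*V) + (4 + V) = 4 + V² - V)
D(1/W)² = (4 + (1/9)² - 1/9)² = (4 + (⅑)² - 1*⅑)² = (4 + 1/81 - ⅑)² = (316/81)² = 99856/6561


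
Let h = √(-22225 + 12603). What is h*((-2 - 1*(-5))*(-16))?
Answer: -48*I*√9622 ≈ -4708.4*I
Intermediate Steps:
h = I*√9622 (h = √(-9622) = I*√9622 ≈ 98.092*I)
h*((-2 - 1*(-5))*(-16)) = (I*√9622)*((-2 - 1*(-5))*(-16)) = (I*√9622)*((-2 + 5)*(-16)) = (I*√9622)*(3*(-16)) = (I*√9622)*(-48) = -48*I*√9622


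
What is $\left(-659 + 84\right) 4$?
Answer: $-2300$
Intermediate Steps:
$\left(-659 + 84\right) 4 = \left(-575\right) 4 = -2300$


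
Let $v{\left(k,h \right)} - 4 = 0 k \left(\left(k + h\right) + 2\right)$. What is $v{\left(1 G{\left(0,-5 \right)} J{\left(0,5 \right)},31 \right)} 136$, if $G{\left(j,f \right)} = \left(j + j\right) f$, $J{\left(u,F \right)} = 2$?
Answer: $544$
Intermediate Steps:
$G{\left(j,f \right)} = 2 f j$ ($G{\left(j,f \right)} = 2 j f = 2 f j$)
$v{\left(k,h \right)} = 4$ ($v{\left(k,h \right)} = 4 + 0 k \left(\left(k + h\right) + 2\right) = 4 + 0 \left(\left(h + k\right) + 2\right) = 4 + 0 \left(2 + h + k\right) = 4 + 0 = 4$)
$v{\left(1 G{\left(0,-5 \right)} J{\left(0,5 \right)},31 \right)} 136 = 4 \cdot 136 = 544$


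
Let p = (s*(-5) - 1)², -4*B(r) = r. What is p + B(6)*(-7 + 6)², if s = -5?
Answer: 1149/2 ≈ 574.50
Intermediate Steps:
B(r) = -r/4
p = 576 (p = (-5*(-5) - 1)² = (25 - 1)² = 24² = 576)
p + B(6)*(-7 + 6)² = 576 + (-¼*6)*(-7 + 6)² = 576 - 3/2*(-1)² = 576 - 3/2*1 = 576 - 3/2 = 1149/2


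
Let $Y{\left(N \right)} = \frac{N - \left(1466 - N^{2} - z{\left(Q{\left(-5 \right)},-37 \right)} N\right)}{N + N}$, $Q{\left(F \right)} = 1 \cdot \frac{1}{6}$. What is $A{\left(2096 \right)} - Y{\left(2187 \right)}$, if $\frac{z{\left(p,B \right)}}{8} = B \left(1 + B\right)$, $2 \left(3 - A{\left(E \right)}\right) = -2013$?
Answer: $- \frac{23672809}{4374} \approx -5412.2$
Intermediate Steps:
$A{\left(E \right)} = \frac{2019}{2}$ ($A{\left(E \right)} = 3 - - \frac{2013}{2} = 3 + \frac{2013}{2} = \frac{2019}{2}$)
$Q{\left(F \right)} = \frac{1}{6}$ ($Q{\left(F \right)} = 1 \cdot \frac{1}{6} = \frac{1}{6}$)
$z{\left(p,B \right)} = 8 B \left(1 + B\right)$
$Y{\left(N \right)} = \frac{-1466 + N^{2} + 10657 N}{2 N}$ ($Y{\left(N \right)} = \frac{N - \left(1466 - N^{2} - 8 \left(-37\right) \left(1 - 37\right) N\right)}{N + N} = \frac{N - \left(1466 - N^{2} - 8 \left(-37\right) \left(-36\right) N\right)}{2 N} = \left(N - \left(1466 - N^{2} - 10656 N\right)\right) \frac{1}{2 N} = \left(N + \left(-1466 + N^{2} + 10656 N\right)\right) \frac{1}{2 N} = \left(-1466 + N^{2} + 10657 N\right) \frac{1}{2 N} = \frac{-1466 + N^{2} + 10657 N}{2 N}$)
$A{\left(2096 \right)} - Y{\left(2187 \right)} = \frac{2019}{2} - \frac{-1466 + 2187 \left(10657 + 2187\right)}{2 \cdot 2187} = \frac{2019}{2} - \frac{1}{2} \cdot \frac{1}{2187} \left(-1466 + 2187 \cdot 12844\right) = \frac{2019}{2} - \frac{1}{2} \cdot \frac{1}{2187} \left(-1466 + 28089828\right) = \frac{2019}{2} - \frac{1}{2} \cdot \frac{1}{2187} \cdot 28088362 = \frac{2019}{2} - \frac{14044181}{2187} = - \frac{23672809}{4374}$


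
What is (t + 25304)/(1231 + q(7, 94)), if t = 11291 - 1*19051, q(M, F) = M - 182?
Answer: 731/44 ≈ 16.614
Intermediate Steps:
q(M, F) = -182 + M
t = -7760 (t = 11291 - 19051 = -7760)
(t + 25304)/(1231 + q(7, 94)) = (-7760 + 25304)/(1231 + (-182 + 7)) = 17544/(1231 - 175) = 17544/1056 = 17544*(1/1056) = 731/44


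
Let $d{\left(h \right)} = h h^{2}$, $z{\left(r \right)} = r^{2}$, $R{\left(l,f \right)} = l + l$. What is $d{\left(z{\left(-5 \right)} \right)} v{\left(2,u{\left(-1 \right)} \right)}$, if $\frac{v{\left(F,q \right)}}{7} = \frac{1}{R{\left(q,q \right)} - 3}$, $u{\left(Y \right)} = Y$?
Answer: $-21875$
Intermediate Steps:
$R{\left(l,f \right)} = 2 l$
$v{\left(F,q \right)} = \frac{7}{-3 + 2 q}$ ($v{\left(F,q \right)} = \frac{7}{2 q - 3} = \frac{7}{-3 + 2 q}$)
$d{\left(h \right)} = h^{3}$
$d{\left(z{\left(-5 \right)} \right)} v{\left(2,u{\left(-1 \right)} \right)} = \left(\left(-5\right)^{2}\right)^{3} \frac{7}{-3 + 2 \left(-1\right)} = 25^{3} \frac{7}{-3 - 2} = 15625 \frac{7}{-5} = 15625 \cdot 7 \left(- \frac{1}{5}\right) = 15625 \left(- \frac{7}{5}\right) = -21875$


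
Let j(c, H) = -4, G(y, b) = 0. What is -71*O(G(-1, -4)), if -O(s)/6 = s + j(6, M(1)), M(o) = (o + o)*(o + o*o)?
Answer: -1704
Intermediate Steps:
M(o) = 2*o*(o + o²) (M(o) = (2*o)*(o + o²) = 2*o*(o + o²))
O(s) = 24 - 6*s (O(s) = -6*(s - 4) = -6*(-4 + s) = 24 - 6*s)
-71*O(G(-1, -4)) = -71*(24 - 6*0) = -71*(24 + 0) = -71*24 = -1704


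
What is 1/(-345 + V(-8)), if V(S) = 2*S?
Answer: -1/361 ≈ -0.0027701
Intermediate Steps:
1/(-345 + V(-8)) = 1/(-345 + 2*(-8)) = 1/(-345 - 16) = 1/(-361) = -1/361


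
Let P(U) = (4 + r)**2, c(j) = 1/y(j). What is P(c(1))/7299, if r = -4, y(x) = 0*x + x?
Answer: 0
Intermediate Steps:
y(x) = x (y(x) = 0 + x = x)
c(j) = 1/j
P(U) = 0 (P(U) = (4 - 4)**2 = 0**2 = 0)
P(c(1))/7299 = 0/7299 = 0*(1/7299) = 0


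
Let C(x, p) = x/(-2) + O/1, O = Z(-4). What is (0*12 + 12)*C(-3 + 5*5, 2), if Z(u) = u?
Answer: -180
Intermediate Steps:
O = -4
C(x, p) = -4 - x/2 (C(x, p) = x/(-2) - 4/1 = x*(-½) - 4*1 = -x/2 - 4 = -4 - x/2)
(0*12 + 12)*C(-3 + 5*5, 2) = (0*12 + 12)*(-4 - (-3 + 5*5)/2) = (0 + 12)*(-4 - (-3 + 25)/2) = 12*(-4 - ½*22) = 12*(-4 - 11) = 12*(-15) = -180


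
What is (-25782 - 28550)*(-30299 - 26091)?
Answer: 3063781480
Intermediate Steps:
(-25782 - 28550)*(-30299 - 26091) = -54332*(-56390) = 3063781480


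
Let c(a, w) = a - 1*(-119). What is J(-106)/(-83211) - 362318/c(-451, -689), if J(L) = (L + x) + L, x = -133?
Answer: 5024826273/4604342 ≈ 1091.3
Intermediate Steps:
c(a, w) = 119 + a (c(a, w) = a + 119 = 119 + a)
J(L) = -133 + 2*L (J(L) = (L - 133) + L = (-133 + L) + L = -133 + 2*L)
J(-106)/(-83211) - 362318/c(-451, -689) = (-133 + 2*(-106))/(-83211) - 362318/(119 - 451) = (-133 - 212)*(-1/83211) - 362318/(-332) = -345*(-1/83211) - 362318*(-1/332) = 115/27737 + 181159/166 = 5024826273/4604342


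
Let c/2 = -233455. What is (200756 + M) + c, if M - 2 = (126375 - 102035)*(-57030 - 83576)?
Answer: -3422616192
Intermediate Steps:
c = -466910 (c = 2*(-233455) = -466910)
M = -3422350038 (M = 2 + (126375 - 102035)*(-57030 - 83576) = 2 + 24340*(-140606) = 2 - 3422350040 = -3422350038)
(200756 + M) + c = (200756 - 3422350038) - 466910 = -3422149282 - 466910 = -3422616192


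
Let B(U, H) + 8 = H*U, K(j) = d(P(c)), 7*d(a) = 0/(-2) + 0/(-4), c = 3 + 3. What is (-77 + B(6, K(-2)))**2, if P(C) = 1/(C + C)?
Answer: 7225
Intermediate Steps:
c = 6
P(C) = 1/(2*C)
d(a) = 0 (d(a) = (0/(-2) + 0/(-4))/7 = (0*(-1/2) + 0*(-1/4))/7 = (0 + 0)/7 = (1/7)*0 = 0)
K(j) = 0
B(U, H) = -8 + H*U
(-77 + B(6, K(-2)))**2 = (-77 + (-8 + 0*6))**2 = (-77 + (-8 + 0))**2 = (-77 - 8)**2 = (-85)**2 = 7225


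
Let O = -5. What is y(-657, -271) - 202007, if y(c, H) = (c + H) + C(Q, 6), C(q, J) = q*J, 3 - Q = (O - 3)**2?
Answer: -203301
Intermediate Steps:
Q = -61 (Q = 3 - (-5 - 3)**2 = 3 - 1*(-8)**2 = 3 - 1*64 = 3 - 64 = -61)
C(q, J) = J*q
y(c, H) = -366 + H + c (y(c, H) = (c + H) + 6*(-61) = (H + c) - 366 = -366 + H + c)
y(-657, -271) - 202007 = (-366 - 271 - 657) - 202007 = -1294 - 202007 = -203301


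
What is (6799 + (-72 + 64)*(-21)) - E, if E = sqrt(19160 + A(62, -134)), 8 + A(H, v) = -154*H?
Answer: 6869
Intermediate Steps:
A(H, v) = -8 - 154*H
E = 98 (E = sqrt(19160 + (-8 - 154*62)) = sqrt(19160 + (-8 - 9548)) = sqrt(19160 - 9556) = sqrt(9604) = 98)
(6799 + (-72 + 64)*(-21)) - E = (6799 + (-72 + 64)*(-21)) - 1*98 = (6799 - 8*(-21)) - 98 = (6799 + 168) - 98 = 6967 - 98 = 6869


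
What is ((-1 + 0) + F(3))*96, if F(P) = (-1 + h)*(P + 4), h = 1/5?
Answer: -3168/5 ≈ -633.60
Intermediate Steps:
h = ⅕ ≈ 0.20000
F(P) = -16/5 - 4*P/5 (F(P) = (-1 + ⅕)*(P + 4) = -4*(4 + P)/5 = -16/5 - 4*P/5)
((-1 + 0) + F(3))*96 = ((-1 + 0) + (-16/5 - ⅘*3))*96 = (-1 + (-16/5 - 12/5))*96 = (-1 - 28/5)*96 = -33/5*96 = -3168/5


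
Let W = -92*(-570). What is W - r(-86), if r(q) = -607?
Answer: 53047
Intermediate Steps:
W = 52440
W - r(-86) = 52440 - 1*(-607) = 52440 + 607 = 53047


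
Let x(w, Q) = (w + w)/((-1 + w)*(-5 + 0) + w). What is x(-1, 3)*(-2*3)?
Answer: 4/3 ≈ 1.3333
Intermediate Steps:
x(w, Q) = 2*w/(5 - 4*w) (x(w, Q) = (2*w)/((-1 + w)*(-5) + w) = (2*w)/((5 - 5*w) + w) = (2*w)/(5 - 4*w) = 2*w/(5 - 4*w))
x(-1, 3)*(-2*3) = (-2*(-1)/(-5 + 4*(-1)))*(-2*3) = -2*(-1)/(-5 - 4)*(-6) = -2*(-1)/(-9)*(-6) = -2*(-1)*(-⅑)*(-6) = -2/9*(-6) = 4/3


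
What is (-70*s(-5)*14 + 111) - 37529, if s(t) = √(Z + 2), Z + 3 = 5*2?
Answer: -40358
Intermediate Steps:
Z = 7 (Z = -3 + 5*2 = -3 + 10 = 7)
s(t) = 3 (s(t) = √(7 + 2) = √9 = 3)
(-70*s(-5)*14 + 111) - 37529 = (-210*14 + 111) - 37529 = (-70*42 + 111) - 37529 = (-2940 + 111) - 37529 = -2829 - 37529 = -40358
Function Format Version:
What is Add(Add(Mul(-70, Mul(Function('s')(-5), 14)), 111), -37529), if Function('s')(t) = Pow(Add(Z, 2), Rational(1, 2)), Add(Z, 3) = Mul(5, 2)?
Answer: -40358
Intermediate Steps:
Z = 7 (Z = Add(-3, Mul(5, 2)) = Add(-3, 10) = 7)
Function('s')(t) = 3 (Function('s')(t) = Pow(Add(7, 2), Rational(1, 2)) = Pow(9, Rational(1, 2)) = 3)
Add(Add(Mul(-70, Mul(Function('s')(-5), 14)), 111), -37529) = Add(Add(Mul(-70, Mul(3, 14)), 111), -37529) = Add(Add(Mul(-70, 42), 111), -37529) = Add(Add(-2940, 111), -37529) = Add(-2829, -37529) = -40358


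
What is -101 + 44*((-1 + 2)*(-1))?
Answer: -145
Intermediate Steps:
-101 + 44*((-1 + 2)*(-1)) = -101 + 44*(1*(-1)) = -101 + 44*(-1) = -101 - 44 = -145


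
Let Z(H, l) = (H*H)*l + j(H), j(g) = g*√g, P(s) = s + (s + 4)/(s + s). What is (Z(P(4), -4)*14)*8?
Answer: -11200 + 560*√5 ≈ -9947.8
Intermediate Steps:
P(s) = s + (4 + s)/(2*s) (P(s) = s + (4 + s)/((2*s)) = s + (4 + s)*(1/(2*s)) = s + (4 + s)/(2*s))
j(g) = g^(3/2)
Z(H, l) = H^(3/2) + l*H² (Z(H, l) = (H*H)*l + H^(3/2) = H²*l + H^(3/2) = l*H² + H^(3/2) = H^(3/2) + l*H²)
(Z(P(4), -4)*14)*8 = (((½ + 4 + 2/4)^(3/2) - 4*(½ + 4 + 2/4)²)*14)*8 = (((½ + 4 + 2*(¼))^(3/2) - 4*(½ + 4 + 2*(¼))²)*14)*8 = (((½ + 4 + ½)^(3/2) - 4*(½ + 4 + ½)²)*14)*8 = ((5^(3/2) - 4*5²)*14)*8 = ((5*√5 - 4*25)*14)*8 = ((5*√5 - 100)*14)*8 = ((-100 + 5*√5)*14)*8 = (-1400 + 70*√5)*8 = -11200 + 560*√5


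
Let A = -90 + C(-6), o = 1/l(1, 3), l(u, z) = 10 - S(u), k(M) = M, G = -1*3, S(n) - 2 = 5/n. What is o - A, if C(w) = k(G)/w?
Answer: 539/6 ≈ 89.833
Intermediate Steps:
S(n) = 2 + 5/n
G = -3
l(u, z) = 8 - 5/u (l(u, z) = 10 - (2 + 5/u) = 10 + (-2 - 5/u) = 8 - 5/u)
C(w) = -3/w
o = ⅓ (o = 1/(8 - 5/1) = 1/(8 - 5*1) = 1/(8 - 5) = 1/3 = ⅓ ≈ 0.33333)
A = -179/2 (A = -90 - 3/(-6) = -90 - 3*(-⅙) = -90 + ½ = -179/2 ≈ -89.500)
o - A = ⅓ - 1*(-179/2) = ⅓ + 179/2 = 539/6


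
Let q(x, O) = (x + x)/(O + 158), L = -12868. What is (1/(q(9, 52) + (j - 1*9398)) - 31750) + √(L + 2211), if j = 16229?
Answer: -7591043965/239088 + I*√10657 ≈ -31750.0 + 103.23*I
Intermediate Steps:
q(x, O) = 2*x/(158 + O) (q(x, O) = (2*x)/(158 + O) = 2*x/(158 + O))
(1/(q(9, 52) + (j - 1*9398)) - 31750) + √(L + 2211) = (1/(2*9/(158 + 52) + (16229 - 1*9398)) - 31750) + √(-12868 + 2211) = (1/(2*9/210 + (16229 - 9398)) - 31750) + √(-10657) = (1/(2*9*(1/210) + 6831) - 31750) + I*√10657 = (1/(3/35 + 6831) - 31750) + I*√10657 = (1/(239088/35) - 31750) + I*√10657 = (35/239088 - 31750) + I*√10657 = -7591043965/239088 + I*√10657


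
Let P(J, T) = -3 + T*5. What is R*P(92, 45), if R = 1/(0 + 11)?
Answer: 222/11 ≈ 20.182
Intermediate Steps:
P(J, T) = -3 + 5*T
R = 1/11 ≈ 0.090909
R*P(92, 45) = (-3 + 5*45)/11 = (-3 + 225)/11 = (1/11)*222 = 222/11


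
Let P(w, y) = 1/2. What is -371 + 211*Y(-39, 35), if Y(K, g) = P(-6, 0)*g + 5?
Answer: 8753/2 ≈ 4376.5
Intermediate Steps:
P(w, y) = 1/2 (P(w, y) = 1*(1/2) = 1/2)
Y(K, g) = 5 + g/2 (Y(K, g) = g/2 + 5 = 5 + g/2)
-371 + 211*Y(-39, 35) = -371 + 211*(5 + (1/2)*35) = -371 + 211*(5 + 35/2) = -371 + 211*(45/2) = -371 + 9495/2 = 8753/2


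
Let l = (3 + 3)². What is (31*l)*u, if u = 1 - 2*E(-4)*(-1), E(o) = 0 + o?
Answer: -7812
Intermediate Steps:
E(o) = o
u = -7 (u = 1 - 2*(-4)*(-1) = 1 - (-8)*(-1) = 1 - 1*8 = 1 - 8 = -7)
l = 36 (l = 6² = 36)
(31*l)*u = (31*36)*(-7) = 1116*(-7) = -7812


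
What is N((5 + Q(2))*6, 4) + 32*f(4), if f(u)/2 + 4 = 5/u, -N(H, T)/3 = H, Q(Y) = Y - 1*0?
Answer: -302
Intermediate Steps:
Q(Y) = Y (Q(Y) = Y + 0 = Y)
N(H, T) = -3*H
f(u) = -8 + 10/u (f(u) = -8 + 2*(5/u) = -8 + 10/u)
N((5 + Q(2))*6, 4) + 32*f(4) = -3*(5 + 2)*6 + 32*(-8 + 10/4) = -21*6 + 32*(-8 + 10*(¼)) = -3*42 + 32*(-8 + 5/2) = -126 + 32*(-11/2) = -126 - 176 = -302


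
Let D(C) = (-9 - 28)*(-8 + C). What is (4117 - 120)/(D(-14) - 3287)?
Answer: -3997/2473 ≈ -1.6163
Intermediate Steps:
D(C) = 296 - 37*C (D(C) = -37*(-8 + C) = 296 - 37*C)
(4117 - 120)/(D(-14) - 3287) = (4117 - 120)/((296 - 37*(-14)) - 3287) = 3997/((296 + 518) - 3287) = 3997/(814 - 3287) = 3997/(-2473) = 3997*(-1/2473) = -3997/2473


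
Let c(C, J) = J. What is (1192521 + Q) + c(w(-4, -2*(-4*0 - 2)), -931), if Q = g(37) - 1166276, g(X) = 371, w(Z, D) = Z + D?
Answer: 25685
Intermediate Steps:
w(Z, D) = D + Z
Q = -1165905 (Q = 371 - 1166276 = -1165905)
(1192521 + Q) + c(w(-4, -2*(-4*0 - 2)), -931) = (1192521 - 1165905) - 931 = 26616 - 931 = 25685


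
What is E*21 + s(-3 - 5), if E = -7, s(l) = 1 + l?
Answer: -154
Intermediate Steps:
E*21 + s(-3 - 5) = -7*21 + (1 + (-3 - 5)) = -147 + (1 - 8) = -147 - 7 = -154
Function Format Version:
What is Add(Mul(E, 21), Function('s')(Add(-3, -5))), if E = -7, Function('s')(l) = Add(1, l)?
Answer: -154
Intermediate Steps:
Add(Mul(E, 21), Function('s')(Add(-3, -5))) = Add(Mul(-7, 21), Add(1, Add(-3, -5))) = Add(-147, Add(1, -8)) = Add(-147, -7) = -154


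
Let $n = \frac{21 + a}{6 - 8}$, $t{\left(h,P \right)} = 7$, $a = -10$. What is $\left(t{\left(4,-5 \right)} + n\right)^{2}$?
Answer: $\frac{9}{4} \approx 2.25$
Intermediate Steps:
$n = - \frac{11}{2}$ ($n = \frac{21 - 10}{6 - 8} = \frac{11}{-2} = 11 \left(- \frac{1}{2}\right) = - \frac{11}{2} \approx -5.5$)
$\left(t{\left(4,-5 \right)} + n\right)^{2} = \left(7 - \frac{11}{2}\right)^{2} = \left(\frac{3}{2}\right)^{2} = \frac{9}{4}$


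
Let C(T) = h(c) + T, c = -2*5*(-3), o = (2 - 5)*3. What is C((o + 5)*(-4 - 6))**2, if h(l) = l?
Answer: 4900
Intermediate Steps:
o = -9 (o = -3*3 = -9)
c = 30 (c = -10*(-3) = 30)
C(T) = 30 + T
C((o + 5)*(-4 - 6))**2 = (30 + (-9 + 5)*(-4 - 6))**2 = (30 - 4*(-10))**2 = (30 + 40)**2 = 70**2 = 4900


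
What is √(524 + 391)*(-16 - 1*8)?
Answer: -24*√915 ≈ -725.98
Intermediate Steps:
√(524 + 391)*(-16 - 1*8) = √915*(-16 - 8) = √915*(-24) = -24*√915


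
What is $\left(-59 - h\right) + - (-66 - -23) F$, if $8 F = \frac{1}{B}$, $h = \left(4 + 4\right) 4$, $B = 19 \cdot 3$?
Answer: $- \frac{41453}{456} \approx -90.906$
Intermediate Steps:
$B = 57$
$h = 32$ ($h = 8 \cdot 4 = 32$)
$F = \frac{1}{456}$ ($F = \frac{1}{8 \cdot 57} = \frac{1}{8} \cdot \frac{1}{57} = \frac{1}{456} \approx 0.002193$)
$\left(-59 - h\right) + - (-66 - -23) F = \left(-59 - 32\right) + - (-66 - -23) \frac{1}{456} = \left(-59 - 32\right) + - (-66 + 23) \frac{1}{456} = -91 + \left(-1\right) \left(-43\right) \frac{1}{456} = -91 + 43 \cdot \frac{1}{456} = -91 + \frac{43}{456} = - \frac{41453}{456}$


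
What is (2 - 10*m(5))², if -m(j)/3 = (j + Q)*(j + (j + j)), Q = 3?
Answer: 12974404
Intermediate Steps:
m(j) = -9*j*(3 + j) (m(j) = -3*(j + 3)*(j + (j + j)) = -3*(3 + j)*(j + 2*j) = -3*(3 + j)*3*j = -9*j*(3 + j))
(2 - 10*m(5))² = (2 - (-90)*5*(3 + 5))² = (2 - (-90)*5*8)² = (2 - 10*(-360))² = (2 + 3600)² = 3602² = 12974404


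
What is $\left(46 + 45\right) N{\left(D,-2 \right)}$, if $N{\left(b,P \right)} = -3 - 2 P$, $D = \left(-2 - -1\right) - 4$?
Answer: $91$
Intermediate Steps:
$D = -5$ ($D = \left(-2 + 1\right) - 4 = -1 - 4 = -5$)
$\left(46 + 45\right) N{\left(D,-2 \right)} = \left(46 + 45\right) \left(-3 - -4\right) = 91 \left(-3 + 4\right) = 91 \cdot 1 = 91$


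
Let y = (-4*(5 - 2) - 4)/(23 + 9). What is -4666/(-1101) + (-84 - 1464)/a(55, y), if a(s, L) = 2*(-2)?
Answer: 430753/1101 ≈ 391.24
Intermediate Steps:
y = -1/2 (y = (-4*3 - 4)/32 = (-12 - 4)*(1/32) = -16*1/32 = -1/2 ≈ -0.50000)
a(s, L) = -4
-4666/(-1101) + (-84 - 1464)/a(55, y) = -4666/(-1101) + (-84 - 1464)/(-4) = -4666*(-1/1101) - 1548*(-1/4) = 4666/1101 + 387 = 430753/1101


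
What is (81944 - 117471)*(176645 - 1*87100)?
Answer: -3181265215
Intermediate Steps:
(81944 - 117471)*(176645 - 1*87100) = -35527*(176645 - 87100) = -35527*89545 = -3181265215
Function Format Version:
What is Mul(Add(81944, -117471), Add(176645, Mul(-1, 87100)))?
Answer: -3181265215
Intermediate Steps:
Mul(Add(81944, -117471), Add(176645, Mul(-1, 87100))) = Mul(-35527, Add(176645, -87100)) = Mul(-35527, 89545) = -3181265215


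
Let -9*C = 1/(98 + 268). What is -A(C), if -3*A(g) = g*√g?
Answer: -I*√366/10850436 ≈ -1.7632e-6*I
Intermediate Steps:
C = -1/3294 (C = -1/(9*(98 + 268)) = -⅑/366 = -⅑*1/366 = -1/3294 ≈ -0.00030358)
A(g) = -g^(3/2)/3 (A(g) = -g*√g/3 = -g^(3/2)/3)
-A(C) = -(-1)*(-1/3294)^(3/2)/3 = -(-1)*(-I*√366/3616812)/3 = -I*√366/10850436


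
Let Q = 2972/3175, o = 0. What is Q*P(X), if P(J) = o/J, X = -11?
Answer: 0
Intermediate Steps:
P(J) = 0 (P(J) = 0/J = 0)
Q = 2972/3175 (Q = 2972*(1/3175) = 2972/3175 ≈ 0.93606)
Q*P(X) = (2972/3175)*0 = 0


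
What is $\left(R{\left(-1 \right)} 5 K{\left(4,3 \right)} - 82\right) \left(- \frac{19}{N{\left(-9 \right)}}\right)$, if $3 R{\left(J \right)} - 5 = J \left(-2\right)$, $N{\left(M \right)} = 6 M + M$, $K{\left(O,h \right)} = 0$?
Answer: $- \frac{1558}{63} \approx -24.73$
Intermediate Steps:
$N{\left(M \right)} = 7 M$
$R{\left(J \right)} = \frac{5}{3} - \frac{2 J}{3}$ ($R{\left(J \right)} = \frac{5}{3} + \frac{J \left(-2\right)}{3} = \frac{5}{3} + \frac{\left(-2\right) J}{3} = \frac{5}{3} - \frac{2 J}{3}$)
$\left(R{\left(-1 \right)} 5 K{\left(4,3 \right)} - 82\right) \left(- \frac{19}{N{\left(-9 \right)}}\right) = \left(\left(\frac{5}{3} - - \frac{2}{3}\right) 5 \cdot 0 - 82\right) \left(- \frac{19}{7 \left(-9\right)}\right) = \left(\left(\frac{5}{3} + \frac{2}{3}\right) 5 \cdot 0 - 82\right) \left(- \frac{19}{-63}\right) = \left(\frac{7}{3} \cdot 5 \cdot 0 - 82\right) \left(\left(-19\right) \left(- \frac{1}{63}\right)\right) = \left(\frac{35}{3} \cdot 0 - 82\right) \frac{19}{63} = \left(0 - 82\right) \frac{19}{63} = \left(-82\right) \frac{19}{63} = - \frac{1558}{63}$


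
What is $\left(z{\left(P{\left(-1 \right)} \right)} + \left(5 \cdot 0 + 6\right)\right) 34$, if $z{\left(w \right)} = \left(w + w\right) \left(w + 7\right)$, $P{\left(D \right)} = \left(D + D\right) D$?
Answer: $1428$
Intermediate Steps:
$P{\left(D \right)} = 2 D^{2}$ ($P{\left(D \right)} = 2 D D = 2 D^{2}$)
$z{\left(w \right)} = 2 w \left(7 + w\right)$
$\left(z{\left(P{\left(-1 \right)} \right)} + \left(5 \cdot 0 + 6\right)\right) 34 = \left(2 \cdot 2 \left(-1\right)^{2} \left(7 + 2 \left(-1\right)^{2}\right) + \left(5 \cdot 0 + 6\right)\right) 34 = \left(2 \cdot 2 \cdot 1 \left(7 + 2 \cdot 1\right) + \left(0 + 6\right)\right) 34 = \left(2 \cdot 2 \left(7 + 2\right) + 6\right) 34 = \left(2 \cdot 2 \cdot 9 + 6\right) 34 = \left(36 + 6\right) 34 = 42 \cdot 34 = 1428$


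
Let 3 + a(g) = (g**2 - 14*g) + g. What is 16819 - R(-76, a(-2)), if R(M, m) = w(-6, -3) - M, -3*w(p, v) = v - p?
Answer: 16744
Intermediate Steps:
a(g) = -3 + g**2 - 13*g (a(g) = -3 + ((g**2 - 14*g) + g) = -3 + (g**2 - 13*g) = -3 + g**2 - 13*g)
w(p, v) = -v/3 + p/3 (w(p, v) = -(v - p)/3 = -v/3 + p/3)
R(M, m) = -1 - M (R(M, m) = (-1/3*(-3) + (1/3)*(-6)) - M = (1 - 2) - M = -1 - M)
16819 - R(-76, a(-2)) = 16819 - (-1 - 1*(-76)) = 16819 - (-1 + 76) = 16819 - 1*75 = 16819 - 75 = 16744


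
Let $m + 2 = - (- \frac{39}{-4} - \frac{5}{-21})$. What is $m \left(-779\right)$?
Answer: $\frac{784453}{84} \approx 9338.7$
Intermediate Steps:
$m = - \frac{1007}{84}$ ($m = -2 - \left(- \frac{39}{-4} - \frac{5}{-21}\right) = -2 - \left(\left(-39\right) \left(- \frac{1}{4}\right) - - \frac{5}{21}\right) = -2 - \left(\frac{39}{4} + \frac{5}{21}\right) = -2 - \frac{839}{84} = - \frac{1007}{84} \approx -11.988$)
$m \left(-779\right) = \left(- \frac{1007}{84}\right) \left(-779\right) = \frac{784453}{84}$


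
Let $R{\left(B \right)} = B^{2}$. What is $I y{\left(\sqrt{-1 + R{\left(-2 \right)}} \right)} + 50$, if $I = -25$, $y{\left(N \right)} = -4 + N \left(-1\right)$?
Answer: $150 + 25 \sqrt{3} \approx 193.3$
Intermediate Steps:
$y{\left(N \right)} = -4 - N$
$I y{\left(\sqrt{-1 + R{\left(-2 \right)}} \right)} + 50 = - 25 \left(-4 - \sqrt{-1 + \left(-2\right)^{2}}\right) + 50 = - 25 \left(-4 - \sqrt{-1 + 4}\right) + 50 = - 25 \left(-4 - \sqrt{3}\right) + 50 = \left(100 + 25 \sqrt{3}\right) + 50 = 150 + 25 \sqrt{3}$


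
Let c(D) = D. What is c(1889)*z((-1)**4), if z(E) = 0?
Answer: 0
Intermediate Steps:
c(1889)*z((-1)**4) = 1889*0 = 0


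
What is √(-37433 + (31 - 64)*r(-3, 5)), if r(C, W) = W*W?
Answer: I*√38258 ≈ 195.6*I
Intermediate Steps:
r(C, W) = W²
√(-37433 + (31 - 64)*r(-3, 5)) = √(-37433 + (31 - 64)*5²) = √(-37433 - 33*25) = √(-37433 - 825) = √(-38258) = I*√38258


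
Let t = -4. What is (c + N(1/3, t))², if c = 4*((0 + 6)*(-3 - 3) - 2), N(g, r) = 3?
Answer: 22201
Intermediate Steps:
c = -152 (c = 4*(6*(-6) - 2) = 4*(-36 - 2) = 4*(-38) = -152)
(c + N(1/3, t))² = (-152 + 3)² = (-149)² = 22201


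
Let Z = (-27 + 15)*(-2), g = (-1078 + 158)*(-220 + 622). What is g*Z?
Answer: -8876160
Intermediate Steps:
g = -369840 (g = -920*402 = -369840)
Z = 24 (Z = -12*(-2) = 24)
g*Z = -369840*24 = -8876160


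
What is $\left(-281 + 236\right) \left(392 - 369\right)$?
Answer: $-1035$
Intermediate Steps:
$\left(-281 + 236\right) \left(392 - 369\right) = \left(-45\right) 23 = -1035$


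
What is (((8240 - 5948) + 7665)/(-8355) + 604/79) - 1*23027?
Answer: -5064865466/220015 ≈ -23021.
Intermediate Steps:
(((8240 - 5948) + 7665)/(-8355) + 604/79) - 1*23027 = ((2292 + 7665)*(-1/8355) + 604*(1/79)) - 23027 = (9957*(-1/8355) + 604/79) - 23027 = (-3319/2785 + 604/79) - 23027 = 1419939/220015 - 23027 = -5064865466/220015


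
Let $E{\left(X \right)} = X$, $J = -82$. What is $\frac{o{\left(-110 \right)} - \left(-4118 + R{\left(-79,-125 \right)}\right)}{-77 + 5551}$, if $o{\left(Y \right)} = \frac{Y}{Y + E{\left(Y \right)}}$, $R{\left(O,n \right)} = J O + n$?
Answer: $- \frac{4469}{10948} \approx -0.4082$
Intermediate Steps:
$R{\left(O,n \right)} = n - 82 O$ ($R{\left(O,n \right)} = - 82 O + n = n - 82 O$)
$o{\left(Y \right)} = \frac{1}{2}$ ($o{\left(Y \right)} = \frac{Y}{Y + Y} = \frac{Y}{2 Y} = Y \frac{1}{2 Y} = \frac{1}{2}$)
$\frac{o{\left(-110 \right)} - \left(-4118 + R{\left(-79,-125 \right)}\right)}{-77 + 5551} = \frac{\frac{1}{2} + \left(4118 - \left(-125 - -6478\right)\right)}{-77 + 5551} = \frac{\frac{1}{2} + \left(4118 - \left(-125 + 6478\right)\right)}{5474} = \left(\frac{1}{2} + \left(4118 - 6353\right)\right) \frac{1}{5474} = \left(\frac{1}{2} - 2235\right) \frac{1}{5474} = \left(- \frac{4469}{2}\right) \frac{1}{5474} = - \frac{4469}{10948}$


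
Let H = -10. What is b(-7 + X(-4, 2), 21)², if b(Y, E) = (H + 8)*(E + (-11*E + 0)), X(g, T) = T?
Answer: 176400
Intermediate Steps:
b(Y, E) = 20*E (b(Y, E) = (-10 + 8)*(E + (-11*E + 0)) = -2*(E - 11*E) = -(-20)*E = 20*E)
b(-7 + X(-4, 2), 21)² = (20*21)² = 420² = 176400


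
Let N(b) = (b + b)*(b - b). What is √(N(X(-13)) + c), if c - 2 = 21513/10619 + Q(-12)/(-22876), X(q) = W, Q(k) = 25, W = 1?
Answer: √1211758558628989/17351446 ≈ 2.0062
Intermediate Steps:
X(q) = 1
N(b) = 0 (N(b) = (2*b)*0 = 0)
c = 139672343/34702892 (c = 2 + (21513/10619 + 25/(-22876)) = 2 + (21513*(1/10619) + 25*(-1/22876)) = 2 + (21513/10619 - 25/22876) = 2 + 70266559/34702892 = 139672343/34702892 ≈ 4.0248)
√(N(X(-13)) + c) = √(0 + 139672343/34702892) = √(139672343/34702892) = √1211758558628989/17351446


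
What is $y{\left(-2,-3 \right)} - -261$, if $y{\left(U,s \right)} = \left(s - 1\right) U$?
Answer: $269$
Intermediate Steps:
$y{\left(U,s \right)} = U \left(-1 + s\right)$ ($y{\left(U,s \right)} = \left(s - 1\right) U = \left(-1 + s\right) U = U \left(-1 + s\right)$)
$y{\left(-2,-3 \right)} - -261 = - 2 \left(-1 - 3\right) - -261 = \left(-2\right) \left(-4\right) + 261 = 8 + 261 = 269$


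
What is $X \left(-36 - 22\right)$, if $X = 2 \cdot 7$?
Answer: $-812$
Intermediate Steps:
$X = 14$
$X \left(-36 - 22\right) = 14 \left(-36 - 22\right) = 14 \left(-58\right) = -812$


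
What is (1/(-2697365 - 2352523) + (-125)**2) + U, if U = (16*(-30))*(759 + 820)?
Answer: -3748506612961/5049888 ≈ -7.4230e+5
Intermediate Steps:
U = -757920 (U = -480*1579 = -757920)
(1/(-2697365 - 2352523) + (-125)**2) + U = (1/(-2697365 - 2352523) + (-125)**2) - 757920 = (1/(-5049888) + 15625) - 757920 = (-1/5049888 + 15625) - 757920 = 78904499999/5049888 - 757920 = -3748506612961/5049888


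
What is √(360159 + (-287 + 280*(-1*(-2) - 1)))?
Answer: 2*√90038 ≈ 600.13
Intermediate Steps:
√(360159 + (-287 + 280*(-1*(-2) - 1))) = √(360159 + (-287 + 280*(2 - 1))) = √(360159 + (-287 + 280*1)) = √(360159 + (-287 + 280)) = √(360159 - 7) = √360152 = 2*√90038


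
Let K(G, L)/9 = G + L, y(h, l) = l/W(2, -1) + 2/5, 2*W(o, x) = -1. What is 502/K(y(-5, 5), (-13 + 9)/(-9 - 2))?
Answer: -13805/2286 ≈ -6.0389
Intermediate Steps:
W(o, x) = -1/2 (W(o, x) = (1/2)*(-1) = -1/2)
y(h, l) = 2/5 - 2*l (y(h, l) = l/(-1/2) + 2/5 = l*(-2) + 2*(1/5) = -2*l + 2/5 = 2/5 - 2*l)
K(G, L) = 9*G + 9*L (K(G, L) = 9*(G + L) = 9*G + 9*L)
502/K(y(-5, 5), (-13 + 9)/(-9 - 2)) = 502/(9*(2/5 - 2*5) + 9*((-13 + 9)/(-9 - 2))) = 502/(9*(2/5 - 10) + 9*(-4/(-11))) = 502/(9*(-48/5) + 9*(-4*(-1/11))) = 502/(-432/5 + 9*(4/11)) = 502/(-432/5 + 36/11) = 502/(-4572/55) = 502*(-55/4572) = -13805/2286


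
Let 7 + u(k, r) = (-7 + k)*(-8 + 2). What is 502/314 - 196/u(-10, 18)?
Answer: -6927/14915 ≈ -0.46443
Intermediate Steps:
u(k, r) = 35 - 6*k (u(k, r) = -7 + (-7 + k)*(-8 + 2) = -7 + (-7 + k)*(-6) = -7 + (42 - 6*k) = 35 - 6*k)
502/314 - 196/u(-10, 18) = 502/314 - 196/(35 - 6*(-10)) = 502*(1/314) - 196/(35 + 60) = 251/157 - 196/95 = -6927/14915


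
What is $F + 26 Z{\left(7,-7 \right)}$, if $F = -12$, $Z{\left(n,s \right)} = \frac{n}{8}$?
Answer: $\frac{43}{4} \approx 10.75$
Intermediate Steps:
$Z{\left(n,s \right)} = \frac{n}{8}$ ($Z{\left(n,s \right)} = n \frac{1}{8} = \frac{n}{8}$)
$F + 26 Z{\left(7,-7 \right)} = -12 + 26 \cdot \frac{1}{8} \cdot 7 = -12 + 26 \cdot \frac{7}{8} = -12 + \frac{91}{4} = \frac{43}{4}$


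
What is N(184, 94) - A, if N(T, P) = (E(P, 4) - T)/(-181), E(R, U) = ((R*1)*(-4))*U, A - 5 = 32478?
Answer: -5877735/181 ≈ -32474.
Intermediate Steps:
A = 32483 (A = 5 + 32478 = 32483)
E(R, U) = -4*R*U (E(R, U) = (R*(-4))*U = (-4*R)*U = -4*R*U)
N(T, P) = T/181 + 16*P/181 (N(T, P) = (-4*P*4 - T)/(-181) = (-16*P - T)*(-1/181) = (-T - 16*P)*(-1/181) = T/181 + 16*P/181)
N(184, 94) - A = ((1/181)*184 + (16/181)*94) - 1*32483 = (184/181 + 1504/181) - 32483 = 1688/181 - 32483 = -5877735/181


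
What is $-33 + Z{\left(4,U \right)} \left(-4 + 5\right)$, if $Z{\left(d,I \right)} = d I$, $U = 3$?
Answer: $-21$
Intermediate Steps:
$Z{\left(d,I \right)} = I d$
$-33 + Z{\left(4,U \right)} \left(-4 + 5\right) = -33 + 3 \cdot 4 \left(-4 + 5\right) = -33 + 12 \cdot 1 = -33 + 12 = -21$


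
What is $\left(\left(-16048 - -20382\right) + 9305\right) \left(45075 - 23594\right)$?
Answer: $292979359$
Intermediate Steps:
$\left(\left(-16048 - -20382\right) + 9305\right) \left(45075 - 23594\right) = \left(\left(-16048 + 20382\right) + 9305\right) 21481 = \left(4334 + 9305\right) 21481 = 13639 \cdot 21481 = 292979359$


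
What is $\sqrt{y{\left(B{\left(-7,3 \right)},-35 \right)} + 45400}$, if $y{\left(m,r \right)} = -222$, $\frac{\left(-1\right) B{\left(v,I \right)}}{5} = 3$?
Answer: $7 \sqrt{922} \approx 212.55$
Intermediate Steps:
$B{\left(v,I \right)} = -15$ ($B{\left(v,I \right)} = \left(-5\right) 3 = -15$)
$\sqrt{y{\left(B{\left(-7,3 \right)},-35 \right)} + 45400} = \sqrt{-222 + 45400} = \sqrt{45178} = 7 \sqrt{922}$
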